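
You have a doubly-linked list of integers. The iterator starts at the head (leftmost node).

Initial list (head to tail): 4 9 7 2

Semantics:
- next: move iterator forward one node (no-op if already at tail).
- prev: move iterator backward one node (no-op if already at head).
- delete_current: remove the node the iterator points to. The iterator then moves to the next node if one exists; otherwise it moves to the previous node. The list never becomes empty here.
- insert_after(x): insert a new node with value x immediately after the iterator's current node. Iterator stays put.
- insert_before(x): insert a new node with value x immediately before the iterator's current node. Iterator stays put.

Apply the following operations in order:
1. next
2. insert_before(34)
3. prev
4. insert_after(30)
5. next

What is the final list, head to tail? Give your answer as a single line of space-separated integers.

After 1 (next): list=[4, 9, 7, 2] cursor@9
After 2 (insert_before(34)): list=[4, 34, 9, 7, 2] cursor@9
After 3 (prev): list=[4, 34, 9, 7, 2] cursor@34
After 4 (insert_after(30)): list=[4, 34, 30, 9, 7, 2] cursor@34
After 5 (next): list=[4, 34, 30, 9, 7, 2] cursor@30

Answer: 4 34 30 9 7 2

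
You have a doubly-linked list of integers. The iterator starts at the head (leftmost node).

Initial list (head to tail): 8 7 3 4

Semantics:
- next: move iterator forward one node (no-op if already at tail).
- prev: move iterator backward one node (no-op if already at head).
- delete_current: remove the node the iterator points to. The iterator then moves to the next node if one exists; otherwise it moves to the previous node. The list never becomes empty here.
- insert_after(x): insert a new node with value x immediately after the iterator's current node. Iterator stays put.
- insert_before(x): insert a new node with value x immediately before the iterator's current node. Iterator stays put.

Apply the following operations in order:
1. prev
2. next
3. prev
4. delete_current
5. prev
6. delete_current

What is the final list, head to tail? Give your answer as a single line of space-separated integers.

After 1 (prev): list=[8, 7, 3, 4] cursor@8
After 2 (next): list=[8, 7, 3, 4] cursor@7
After 3 (prev): list=[8, 7, 3, 4] cursor@8
After 4 (delete_current): list=[7, 3, 4] cursor@7
After 5 (prev): list=[7, 3, 4] cursor@7
After 6 (delete_current): list=[3, 4] cursor@3

Answer: 3 4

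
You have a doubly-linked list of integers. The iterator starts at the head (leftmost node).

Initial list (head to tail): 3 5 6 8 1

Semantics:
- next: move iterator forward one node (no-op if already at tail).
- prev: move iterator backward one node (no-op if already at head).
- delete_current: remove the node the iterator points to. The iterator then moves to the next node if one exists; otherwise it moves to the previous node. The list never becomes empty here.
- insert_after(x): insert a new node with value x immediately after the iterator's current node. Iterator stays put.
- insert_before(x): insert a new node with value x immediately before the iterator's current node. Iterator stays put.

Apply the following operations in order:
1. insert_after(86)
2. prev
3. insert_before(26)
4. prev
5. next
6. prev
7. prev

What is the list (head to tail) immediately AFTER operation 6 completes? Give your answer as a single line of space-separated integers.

Answer: 26 3 86 5 6 8 1

Derivation:
After 1 (insert_after(86)): list=[3, 86, 5, 6, 8, 1] cursor@3
After 2 (prev): list=[3, 86, 5, 6, 8, 1] cursor@3
After 3 (insert_before(26)): list=[26, 3, 86, 5, 6, 8, 1] cursor@3
After 4 (prev): list=[26, 3, 86, 5, 6, 8, 1] cursor@26
After 5 (next): list=[26, 3, 86, 5, 6, 8, 1] cursor@3
After 6 (prev): list=[26, 3, 86, 5, 6, 8, 1] cursor@26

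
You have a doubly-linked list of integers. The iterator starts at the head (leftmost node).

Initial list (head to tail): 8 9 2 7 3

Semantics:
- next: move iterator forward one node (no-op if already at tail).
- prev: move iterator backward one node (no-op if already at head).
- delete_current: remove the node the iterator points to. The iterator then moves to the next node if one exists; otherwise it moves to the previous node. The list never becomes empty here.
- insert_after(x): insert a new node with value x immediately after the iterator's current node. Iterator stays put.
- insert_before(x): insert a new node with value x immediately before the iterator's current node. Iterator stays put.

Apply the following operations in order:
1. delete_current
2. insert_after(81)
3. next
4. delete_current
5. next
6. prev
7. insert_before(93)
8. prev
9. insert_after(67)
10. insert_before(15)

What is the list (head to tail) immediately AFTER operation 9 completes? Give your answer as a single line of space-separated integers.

After 1 (delete_current): list=[9, 2, 7, 3] cursor@9
After 2 (insert_after(81)): list=[9, 81, 2, 7, 3] cursor@9
After 3 (next): list=[9, 81, 2, 7, 3] cursor@81
After 4 (delete_current): list=[9, 2, 7, 3] cursor@2
After 5 (next): list=[9, 2, 7, 3] cursor@7
After 6 (prev): list=[9, 2, 7, 3] cursor@2
After 7 (insert_before(93)): list=[9, 93, 2, 7, 3] cursor@2
After 8 (prev): list=[9, 93, 2, 7, 3] cursor@93
After 9 (insert_after(67)): list=[9, 93, 67, 2, 7, 3] cursor@93

Answer: 9 93 67 2 7 3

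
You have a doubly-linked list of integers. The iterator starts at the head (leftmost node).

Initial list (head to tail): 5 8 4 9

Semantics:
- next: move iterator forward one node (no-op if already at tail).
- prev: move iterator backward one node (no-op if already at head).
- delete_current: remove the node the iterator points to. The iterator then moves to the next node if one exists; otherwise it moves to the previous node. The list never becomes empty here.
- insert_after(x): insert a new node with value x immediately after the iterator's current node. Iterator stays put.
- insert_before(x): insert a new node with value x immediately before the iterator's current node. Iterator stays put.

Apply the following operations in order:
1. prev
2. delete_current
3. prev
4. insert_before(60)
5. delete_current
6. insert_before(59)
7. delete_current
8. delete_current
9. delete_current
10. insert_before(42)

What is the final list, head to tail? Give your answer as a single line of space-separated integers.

Answer: 42 60

Derivation:
After 1 (prev): list=[5, 8, 4, 9] cursor@5
After 2 (delete_current): list=[8, 4, 9] cursor@8
After 3 (prev): list=[8, 4, 9] cursor@8
After 4 (insert_before(60)): list=[60, 8, 4, 9] cursor@8
After 5 (delete_current): list=[60, 4, 9] cursor@4
After 6 (insert_before(59)): list=[60, 59, 4, 9] cursor@4
After 7 (delete_current): list=[60, 59, 9] cursor@9
After 8 (delete_current): list=[60, 59] cursor@59
After 9 (delete_current): list=[60] cursor@60
After 10 (insert_before(42)): list=[42, 60] cursor@60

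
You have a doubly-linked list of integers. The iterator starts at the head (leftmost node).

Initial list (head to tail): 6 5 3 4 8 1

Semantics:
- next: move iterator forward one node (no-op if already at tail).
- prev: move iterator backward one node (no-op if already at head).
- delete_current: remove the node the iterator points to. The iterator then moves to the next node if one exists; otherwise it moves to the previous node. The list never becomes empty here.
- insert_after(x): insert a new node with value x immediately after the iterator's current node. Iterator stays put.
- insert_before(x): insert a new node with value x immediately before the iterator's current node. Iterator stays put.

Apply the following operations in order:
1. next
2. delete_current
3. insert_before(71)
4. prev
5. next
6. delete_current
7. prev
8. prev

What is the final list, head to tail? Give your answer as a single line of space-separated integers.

Answer: 6 71 4 8 1

Derivation:
After 1 (next): list=[6, 5, 3, 4, 8, 1] cursor@5
After 2 (delete_current): list=[6, 3, 4, 8, 1] cursor@3
After 3 (insert_before(71)): list=[6, 71, 3, 4, 8, 1] cursor@3
After 4 (prev): list=[6, 71, 3, 4, 8, 1] cursor@71
After 5 (next): list=[6, 71, 3, 4, 8, 1] cursor@3
After 6 (delete_current): list=[6, 71, 4, 8, 1] cursor@4
After 7 (prev): list=[6, 71, 4, 8, 1] cursor@71
After 8 (prev): list=[6, 71, 4, 8, 1] cursor@6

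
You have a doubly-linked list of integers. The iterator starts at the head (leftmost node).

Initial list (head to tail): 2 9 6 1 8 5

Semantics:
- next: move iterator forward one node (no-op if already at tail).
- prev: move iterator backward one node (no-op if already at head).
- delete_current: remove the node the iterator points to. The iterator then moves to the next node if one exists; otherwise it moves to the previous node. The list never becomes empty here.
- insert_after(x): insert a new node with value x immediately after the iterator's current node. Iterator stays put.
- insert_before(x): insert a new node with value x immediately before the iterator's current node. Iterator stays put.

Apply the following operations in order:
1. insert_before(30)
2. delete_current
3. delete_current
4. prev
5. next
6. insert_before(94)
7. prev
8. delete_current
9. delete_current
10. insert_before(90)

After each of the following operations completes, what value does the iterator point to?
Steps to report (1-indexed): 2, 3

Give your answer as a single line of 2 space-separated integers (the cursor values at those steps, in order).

After 1 (insert_before(30)): list=[30, 2, 9, 6, 1, 8, 5] cursor@2
After 2 (delete_current): list=[30, 9, 6, 1, 8, 5] cursor@9
After 3 (delete_current): list=[30, 6, 1, 8, 5] cursor@6
After 4 (prev): list=[30, 6, 1, 8, 5] cursor@30
After 5 (next): list=[30, 6, 1, 8, 5] cursor@6
After 6 (insert_before(94)): list=[30, 94, 6, 1, 8, 5] cursor@6
After 7 (prev): list=[30, 94, 6, 1, 8, 5] cursor@94
After 8 (delete_current): list=[30, 6, 1, 8, 5] cursor@6
After 9 (delete_current): list=[30, 1, 8, 5] cursor@1
After 10 (insert_before(90)): list=[30, 90, 1, 8, 5] cursor@1

Answer: 9 6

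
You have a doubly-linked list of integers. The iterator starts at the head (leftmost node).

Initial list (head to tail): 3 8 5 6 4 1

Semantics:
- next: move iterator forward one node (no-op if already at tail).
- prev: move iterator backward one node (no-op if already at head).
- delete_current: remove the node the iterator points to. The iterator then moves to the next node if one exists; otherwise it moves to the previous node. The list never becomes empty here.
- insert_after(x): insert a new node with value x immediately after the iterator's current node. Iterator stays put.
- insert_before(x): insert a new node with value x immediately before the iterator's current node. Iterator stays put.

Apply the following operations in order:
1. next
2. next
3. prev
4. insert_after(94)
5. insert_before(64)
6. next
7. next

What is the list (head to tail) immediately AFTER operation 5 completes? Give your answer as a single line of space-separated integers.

Answer: 3 64 8 94 5 6 4 1

Derivation:
After 1 (next): list=[3, 8, 5, 6, 4, 1] cursor@8
After 2 (next): list=[3, 8, 5, 6, 4, 1] cursor@5
After 3 (prev): list=[3, 8, 5, 6, 4, 1] cursor@8
After 4 (insert_after(94)): list=[3, 8, 94, 5, 6, 4, 1] cursor@8
After 5 (insert_before(64)): list=[3, 64, 8, 94, 5, 6, 4, 1] cursor@8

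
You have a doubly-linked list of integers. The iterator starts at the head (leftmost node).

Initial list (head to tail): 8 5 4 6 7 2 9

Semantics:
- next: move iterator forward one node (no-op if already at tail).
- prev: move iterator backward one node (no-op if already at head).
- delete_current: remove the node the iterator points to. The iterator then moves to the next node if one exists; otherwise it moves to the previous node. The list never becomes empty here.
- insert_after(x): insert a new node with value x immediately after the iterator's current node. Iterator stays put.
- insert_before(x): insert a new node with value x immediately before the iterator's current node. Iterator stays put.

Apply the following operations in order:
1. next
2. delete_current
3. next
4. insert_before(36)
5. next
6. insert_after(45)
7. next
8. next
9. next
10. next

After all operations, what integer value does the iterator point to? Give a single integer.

After 1 (next): list=[8, 5, 4, 6, 7, 2, 9] cursor@5
After 2 (delete_current): list=[8, 4, 6, 7, 2, 9] cursor@4
After 3 (next): list=[8, 4, 6, 7, 2, 9] cursor@6
After 4 (insert_before(36)): list=[8, 4, 36, 6, 7, 2, 9] cursor@6
After 5 (next): list=[8, 4, 36, 6, 7, 2, 9] cursor@7
After 6 (insert_after(45)): list=[8, 4, 36, 6, 7, 45, 2, 9] cursor@7
After 7 (next): list=[8, 4, 36, 6, 7, 45, 2, 9] cursor@45
After 8 (next): list=[8, 4, 36, 6, 7, 45, 2, 9] cursor@2
After 9 (next): list=[8, 4, 36, 6, 7, 45, 2, 9] cursor@9
After 10 (next): list=[8, 4, 36, 6, 7, 45, 2, 9] cursor@9

Answer: 9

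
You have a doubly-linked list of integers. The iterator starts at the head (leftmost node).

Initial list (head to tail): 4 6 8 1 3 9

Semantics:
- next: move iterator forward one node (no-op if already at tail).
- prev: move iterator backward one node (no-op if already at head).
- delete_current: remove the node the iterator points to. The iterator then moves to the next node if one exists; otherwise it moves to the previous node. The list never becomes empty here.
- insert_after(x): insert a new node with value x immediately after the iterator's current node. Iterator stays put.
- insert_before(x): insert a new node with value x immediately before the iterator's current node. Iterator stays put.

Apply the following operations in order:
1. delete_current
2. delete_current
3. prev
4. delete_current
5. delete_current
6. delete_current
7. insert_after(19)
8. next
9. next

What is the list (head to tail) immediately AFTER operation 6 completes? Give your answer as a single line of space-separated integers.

Answer: 9

Derivation:
After 1 (delete_current): list=[6, 8, 1, 3, 9] cursor@6
After 2 (delete_current): list=[8, 1, 3, 9] cursor@8
After 3 (prev): list=[8, 1, 3, 9] cursor@8
After 4 (delete_current): list=[1, 3, 9] cursor@1
After 5 (delete_current): list=[3, 9] cursor@3
After 6 (delete_current): list=[9] cursor@9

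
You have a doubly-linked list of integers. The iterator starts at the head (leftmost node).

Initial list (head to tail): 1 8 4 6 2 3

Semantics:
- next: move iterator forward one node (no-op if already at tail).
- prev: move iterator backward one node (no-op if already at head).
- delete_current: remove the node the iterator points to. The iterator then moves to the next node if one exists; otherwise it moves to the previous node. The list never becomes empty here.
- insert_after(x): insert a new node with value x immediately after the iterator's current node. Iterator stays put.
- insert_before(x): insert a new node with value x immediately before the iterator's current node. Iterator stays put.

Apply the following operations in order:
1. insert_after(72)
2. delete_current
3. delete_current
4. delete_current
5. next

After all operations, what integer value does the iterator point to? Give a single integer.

After 1 (insert_after(72)): list=[1, 72, 8, 4, 6, 2, 3] cursor@1
After 2 (delete_current): list=[72, 8, 4, 6, 2, 3] cursor@72
After 3 (delete_current): list=[8, 4, 6, 2, 3] cursor@8
After 4 (delete_current): list=[4, 6, 2, 3] cursor@4
After 5 (next): list=[4, 6, 2, 3] cursor@6

Answer: 6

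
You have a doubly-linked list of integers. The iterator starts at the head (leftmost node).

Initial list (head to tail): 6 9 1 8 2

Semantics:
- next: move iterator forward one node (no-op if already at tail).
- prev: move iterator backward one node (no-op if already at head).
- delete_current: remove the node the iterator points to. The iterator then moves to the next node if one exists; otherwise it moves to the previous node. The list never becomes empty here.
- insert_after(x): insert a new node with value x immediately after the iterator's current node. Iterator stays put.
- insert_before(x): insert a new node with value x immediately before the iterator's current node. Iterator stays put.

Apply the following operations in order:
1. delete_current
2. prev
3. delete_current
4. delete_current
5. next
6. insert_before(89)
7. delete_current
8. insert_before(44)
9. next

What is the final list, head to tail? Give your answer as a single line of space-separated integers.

Answer: 8 44 89

Derivation:
After 1 (delete_current): list=[9, 1, 8, 2] cursor@9
After 2 (prev): list=[9, 1, 8, 2] cursor@9
After 3 (delete_current): list=[1, 8, 2] cursor@1
After 4 (delete_current): list=[8, 2] cursor@8
After 5 (next): list=[8, 2] cursor@2
After 6 (insert_before(89)): list=[8, 89, 2] cursor@2
After 7 (delete_current): list=[8, 89] cursor@89
After 8 (insert_before(44)): list=[8, 44, 89] cursor@89
After 9 (next): list=[8, 44, 89] cursor@89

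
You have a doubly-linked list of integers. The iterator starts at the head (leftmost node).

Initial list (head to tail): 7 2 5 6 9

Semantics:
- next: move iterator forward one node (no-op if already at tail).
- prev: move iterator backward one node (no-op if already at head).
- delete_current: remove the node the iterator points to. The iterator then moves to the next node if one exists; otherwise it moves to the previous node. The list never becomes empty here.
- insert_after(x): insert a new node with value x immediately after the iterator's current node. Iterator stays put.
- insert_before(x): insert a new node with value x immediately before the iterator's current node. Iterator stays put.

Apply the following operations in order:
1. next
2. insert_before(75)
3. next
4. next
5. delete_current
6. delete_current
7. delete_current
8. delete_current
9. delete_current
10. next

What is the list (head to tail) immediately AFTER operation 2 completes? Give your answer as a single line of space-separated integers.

Answer: 7 75 2 5 6 9

Derivation:
After 1 (next): list=[7, 2, 5, 6, 9] cursor@2
After 2 (insert_before(75)): list=[7, 75, 2, 5, 6, 9] cursor@2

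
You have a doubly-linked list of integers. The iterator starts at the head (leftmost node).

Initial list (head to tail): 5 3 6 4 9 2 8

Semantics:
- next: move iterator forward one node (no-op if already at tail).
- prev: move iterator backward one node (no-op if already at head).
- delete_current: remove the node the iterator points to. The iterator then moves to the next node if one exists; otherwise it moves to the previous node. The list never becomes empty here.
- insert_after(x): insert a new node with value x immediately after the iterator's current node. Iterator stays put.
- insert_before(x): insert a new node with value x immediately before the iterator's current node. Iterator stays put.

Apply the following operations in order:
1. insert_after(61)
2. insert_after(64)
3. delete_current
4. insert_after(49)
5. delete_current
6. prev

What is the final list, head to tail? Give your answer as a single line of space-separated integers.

After 1 (insert_after(61)): list=[5, 61, 3, 6, 4, 9, 2, 8] cursor@5
After 2 (insert_after(64)): list=[5, 64, 61, 3, 6, 4, 9, 2, 8] cursor@5
After 3 (delete_current): list=[64, 61, 3, 6, 4, 9, 2, 8] cursor@64
After 4 (insert_after(49)): list=[64, 49, 61, 3, 6, 4, 9, 2, 8] cursor@64
After 5 (delete_current): list=[49, 61, 3, 6, 4, 9, 2, 8] cursor@49
After 6 (prev): list=[49, 61, 3, 6, 4, 9, 2, 8] cursor@49

Answer: 49 61 3 6 4 9 2 8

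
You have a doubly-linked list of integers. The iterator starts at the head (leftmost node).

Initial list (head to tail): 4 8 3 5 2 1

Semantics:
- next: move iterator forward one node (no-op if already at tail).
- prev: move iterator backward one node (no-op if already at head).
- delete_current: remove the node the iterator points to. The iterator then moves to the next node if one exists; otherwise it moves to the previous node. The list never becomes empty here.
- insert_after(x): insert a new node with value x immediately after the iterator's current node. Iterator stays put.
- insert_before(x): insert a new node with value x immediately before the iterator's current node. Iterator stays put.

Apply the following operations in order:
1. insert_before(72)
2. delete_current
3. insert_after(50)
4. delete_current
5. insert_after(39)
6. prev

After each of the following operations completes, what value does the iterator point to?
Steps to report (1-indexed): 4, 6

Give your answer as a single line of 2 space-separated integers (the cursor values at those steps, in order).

After 1 (insert_before(72)): list=[72, 4, 8, 3, 5, 2, 1] cursor@4
After 2 (delete_current): list=[72, 8, 3, 5, 2, 1] cursor@8
After 3 (insert_after(50)): list=[72, 8, 50, 3, 5, 2, 1] cursor@8
After 4 (delete_current): list=[72, 50, 3, 5, 2, 1] cursor@50
After 5 (insert_after(39)): list=[72, 50, 39, 3, 5, 2, 1] cursor@50
After 6 (prev): list=[72, 50, 39, 3, 5, 2, 1] cursor@72

Answer: 50 72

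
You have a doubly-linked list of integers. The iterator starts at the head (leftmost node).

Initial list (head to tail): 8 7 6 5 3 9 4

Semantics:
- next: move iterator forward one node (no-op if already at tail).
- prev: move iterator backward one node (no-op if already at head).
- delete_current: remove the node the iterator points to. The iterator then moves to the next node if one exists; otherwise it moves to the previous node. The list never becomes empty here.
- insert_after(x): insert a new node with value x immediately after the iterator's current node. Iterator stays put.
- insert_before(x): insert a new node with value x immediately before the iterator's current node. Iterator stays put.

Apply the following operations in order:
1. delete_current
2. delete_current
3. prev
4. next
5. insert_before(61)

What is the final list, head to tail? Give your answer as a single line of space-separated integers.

After 1 (delete_current): list=[7, 6, 5, 3, 9, 4] cursor@7
After 2 (delete_current): list=[6, 5, 3, 9, 4] cursor@6
After 3 (prev): list=[6, 5, 3, 9, 4] cursor@6
After 4 (next): list=[6, 5, 3, 9, 4] cursor@5
After 5 (insert_before(61)): list=[6, 61, 5, 3, 9, 4] cursor@5

Answer: 6 61 5 3 9 4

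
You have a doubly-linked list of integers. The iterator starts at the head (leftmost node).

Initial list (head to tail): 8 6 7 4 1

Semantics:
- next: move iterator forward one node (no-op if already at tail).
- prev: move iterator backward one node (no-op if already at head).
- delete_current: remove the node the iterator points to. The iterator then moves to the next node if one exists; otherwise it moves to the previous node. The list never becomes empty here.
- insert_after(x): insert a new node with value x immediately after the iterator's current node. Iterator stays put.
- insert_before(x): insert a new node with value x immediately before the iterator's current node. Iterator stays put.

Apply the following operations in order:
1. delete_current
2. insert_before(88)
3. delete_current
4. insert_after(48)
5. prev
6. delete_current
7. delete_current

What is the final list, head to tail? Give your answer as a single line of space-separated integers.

After 1 (delete_current): list=[6, 7, 4, 1] cursor@6
After 2 (insert_before(88)): list=[88, 6, 7, 4, 1] cursor@6
After 3 (delete_current): list=[88, 7, 4, 1] cursor@7
After 4 (insert_after(48)): list=[88, 7, 48, 4, 1] cursor@7
After 5 (prev): list=[88, 7, 48, 4, 1] cursor@88
After 6 (delete_current): list=[7, 48, 4, 1] cursor@7
After 7 (delete_current): list=[48, 4, 1] cursor@48

Answer: 48 4 1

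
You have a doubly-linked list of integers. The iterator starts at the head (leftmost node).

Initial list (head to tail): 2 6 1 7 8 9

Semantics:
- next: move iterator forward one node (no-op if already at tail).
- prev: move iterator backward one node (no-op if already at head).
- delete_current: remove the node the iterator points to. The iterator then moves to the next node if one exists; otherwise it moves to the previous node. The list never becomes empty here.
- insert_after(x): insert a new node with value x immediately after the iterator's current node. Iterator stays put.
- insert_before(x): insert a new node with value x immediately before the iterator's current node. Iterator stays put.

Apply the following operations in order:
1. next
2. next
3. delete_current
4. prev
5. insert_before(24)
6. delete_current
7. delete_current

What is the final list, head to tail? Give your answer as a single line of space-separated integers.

After 1 (next): list=[2, 6, 1, 7, 8, 9] cursor@6
After 2 (next): list=[2, 6, 1, 7, 8, 9] cursor@1
After 3 (delete_current): list=[2, 6, 7, 8, 9] cursor@7
After 4 (prev): list=[2, 6, 7, 8, 9] cursor@6
After 5 (insert_before(24)): list=[2, 24, 6, 7, 8, 9] cursor@6
After 6 (delete_current): list=[2, 24, 7, 8, 9] cursor@7
After 7 (delete_current): list=[2, 24, 8, 9] cursor@8

Answer: 2 24 8 9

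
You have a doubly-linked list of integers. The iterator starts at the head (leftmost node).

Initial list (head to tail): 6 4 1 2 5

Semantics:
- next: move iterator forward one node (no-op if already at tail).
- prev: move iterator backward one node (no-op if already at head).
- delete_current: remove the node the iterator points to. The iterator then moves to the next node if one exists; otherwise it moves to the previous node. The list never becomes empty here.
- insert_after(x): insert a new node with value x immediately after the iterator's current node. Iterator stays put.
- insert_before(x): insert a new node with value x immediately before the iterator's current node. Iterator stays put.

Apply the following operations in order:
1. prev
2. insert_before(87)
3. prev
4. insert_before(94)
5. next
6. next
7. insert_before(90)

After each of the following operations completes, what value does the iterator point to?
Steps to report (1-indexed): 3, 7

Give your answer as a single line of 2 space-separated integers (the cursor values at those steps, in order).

Answer: 87 4

Derivation:
After 1 (prev): list=[6, 4, 1, 2, 5] cursor@6
After 2 (insert_before(87)): list=[87, 6, 4, 1, 2, 5] cursor@6
After 3 (prev): list=[87, 6, 4, 1, 2, 5] cursor@87
After 4 (insert_before(94)): list=[94, 87, 6, 4, 1, 2, 5] cursor@87
After 5 (next): list=[94, 87, 6, 4, 1, 2, 5] cursor@6
After 6 (next): list=[94, 87, 6, 4, 1, 2, 5] cursor@4
After 7 (insert_before(90)): list=[94, 87, 6, 90, 4, 1, 2, 5] cursor@4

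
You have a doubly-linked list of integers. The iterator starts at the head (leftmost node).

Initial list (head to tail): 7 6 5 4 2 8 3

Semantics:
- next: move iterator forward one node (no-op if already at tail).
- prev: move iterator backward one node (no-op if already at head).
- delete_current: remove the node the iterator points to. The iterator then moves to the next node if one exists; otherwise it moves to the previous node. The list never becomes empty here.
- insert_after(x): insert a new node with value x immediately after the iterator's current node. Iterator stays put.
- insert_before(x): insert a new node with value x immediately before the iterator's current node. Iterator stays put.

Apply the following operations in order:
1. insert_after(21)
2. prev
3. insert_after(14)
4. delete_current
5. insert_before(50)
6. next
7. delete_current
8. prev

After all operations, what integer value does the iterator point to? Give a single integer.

Answer: 14

Derivation:
After 1 (insert_after(21)): list=[7, 21, 6, 5, 4, 2, 8, 3] cursor@7
After 2 (prev): list=[7, 21, 6, 5, 4, 2, 8, 3] cursor@7
After 3 (insert_after(14)): list=[7, 14, 21, 6, 5, 4, 2, 8, 3] cursor@7
After 4 (delete_current): list=[14, 21, 6, 5, 4, 2, 8, 3] cursor@14
After 5 (insert_before(50)): list=[50, 14, 21, 6, 5, 4, 2, 8, 3] cursor@14
After 6 (next): list=[50, 14, 21, 6, 5, 4, 2, 8, 3] cursor@21
After 7 (delete_current): list=[50, 14, 6, 5, 4, 2, 8, 3] cursor@6
After 8 (prev): list=[50, 14, 6, 5, 4, 2, 8, 3] cursor@14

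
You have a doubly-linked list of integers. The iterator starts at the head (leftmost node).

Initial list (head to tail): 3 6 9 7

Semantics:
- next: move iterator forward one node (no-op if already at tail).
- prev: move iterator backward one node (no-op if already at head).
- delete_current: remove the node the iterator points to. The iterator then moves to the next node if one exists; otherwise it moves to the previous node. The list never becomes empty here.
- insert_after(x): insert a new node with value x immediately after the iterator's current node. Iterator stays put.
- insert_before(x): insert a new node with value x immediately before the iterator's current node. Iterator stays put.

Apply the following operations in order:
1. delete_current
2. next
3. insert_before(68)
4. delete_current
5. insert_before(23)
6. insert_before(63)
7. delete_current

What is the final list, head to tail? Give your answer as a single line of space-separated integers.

Answer: 6 68 23 63

Derivation:
After 1 (delete_current): list=[6, 9, 7] cursor@6
After 2 (next): list=[6, 9, 7] cursor@9
After 3 (insert_before(68)): list=[6, 68, 9, 7] cursor@9
After 4 (delete_current): list=[6, 68, 7] cursor@7
After 5 (insert_before(23)): list=[6, 68, 23, 7] cursor@7
After 6 (insert_before(63)): list=[6, 68, 23, 63, 7] cursor@7
After 7 (delete_current): list=[6, 68, 23, 63] cursor@63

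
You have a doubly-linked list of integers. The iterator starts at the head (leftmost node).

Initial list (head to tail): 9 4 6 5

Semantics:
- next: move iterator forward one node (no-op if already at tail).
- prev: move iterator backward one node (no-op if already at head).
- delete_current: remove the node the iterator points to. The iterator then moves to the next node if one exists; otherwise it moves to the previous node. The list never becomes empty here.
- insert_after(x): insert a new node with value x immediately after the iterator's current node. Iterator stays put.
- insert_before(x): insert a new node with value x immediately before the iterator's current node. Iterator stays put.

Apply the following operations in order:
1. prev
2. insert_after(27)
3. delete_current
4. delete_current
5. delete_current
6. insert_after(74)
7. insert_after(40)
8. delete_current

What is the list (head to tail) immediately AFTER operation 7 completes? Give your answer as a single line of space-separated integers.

Answer: 6 40 74 5

Derivation:
After 1 (prev): list=[9, 4, 6, 5] cursor@9
After 2 (insert_after(27)): list=[9, 27, 4, 6, 5] cursor@9
After 3 (delete_current): list=[27, 4, 6, 5] cursor@27
After 4 (delete_current): list=[4, 6, 5] cursor@4
After 5 (delete_current): list=[6, 5] cursor@6
After 6 (insert_after(74)): list=[6, 74, 5] cursor@6
After 7 (insert_after(40)): list=[6, 40, 74, 5] cursor@6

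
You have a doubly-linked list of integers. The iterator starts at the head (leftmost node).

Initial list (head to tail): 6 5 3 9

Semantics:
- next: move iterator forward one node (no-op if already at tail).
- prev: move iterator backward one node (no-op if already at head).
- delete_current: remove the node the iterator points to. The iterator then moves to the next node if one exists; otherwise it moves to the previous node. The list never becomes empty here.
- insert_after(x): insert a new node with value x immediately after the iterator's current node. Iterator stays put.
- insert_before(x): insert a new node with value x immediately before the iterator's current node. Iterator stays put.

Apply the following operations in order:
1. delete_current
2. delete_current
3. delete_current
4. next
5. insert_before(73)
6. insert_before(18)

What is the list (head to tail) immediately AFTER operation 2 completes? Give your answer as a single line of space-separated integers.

After 1 (delete_current): list=[5, 3, 9] cursor@5
After 2 (delete_current): list=[3, 9] cursor@3

Answer: 3 9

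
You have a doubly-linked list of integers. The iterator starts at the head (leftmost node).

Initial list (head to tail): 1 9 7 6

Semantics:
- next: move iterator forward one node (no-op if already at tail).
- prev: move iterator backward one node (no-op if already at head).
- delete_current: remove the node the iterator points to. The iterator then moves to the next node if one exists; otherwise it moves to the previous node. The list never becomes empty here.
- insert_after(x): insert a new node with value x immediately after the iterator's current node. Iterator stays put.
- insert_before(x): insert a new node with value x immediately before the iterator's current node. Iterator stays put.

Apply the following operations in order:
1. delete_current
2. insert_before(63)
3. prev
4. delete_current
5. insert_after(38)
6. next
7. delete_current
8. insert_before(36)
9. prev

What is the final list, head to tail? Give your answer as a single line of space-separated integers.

Answer: 9 36 7 6

Derivation:
After 1 (delete_current): list=[9, 7, 6] cursor@9
After 2 (insert_before(63)): list=[63, 9, 7, 6] cursor@9
After 3 (prev): list=[63, 9, 7, 6] cursor@63
After 4 (delete_current): list=[9, 7, 6] cursor@9
After 5 (insert_after(38)): list=[9, 38, 7, 6] cursor@9
After 6 (next): list=[9, 38, 7, 6] cursor@38
After 7 (delete_current): list=[9, 7, 6] cursor@7
After 8 (insert_before(36)): list=[9, 36, 7, 6] cursor@7
After 9 (prev): list=[9, 36, 7, 6] cursor@36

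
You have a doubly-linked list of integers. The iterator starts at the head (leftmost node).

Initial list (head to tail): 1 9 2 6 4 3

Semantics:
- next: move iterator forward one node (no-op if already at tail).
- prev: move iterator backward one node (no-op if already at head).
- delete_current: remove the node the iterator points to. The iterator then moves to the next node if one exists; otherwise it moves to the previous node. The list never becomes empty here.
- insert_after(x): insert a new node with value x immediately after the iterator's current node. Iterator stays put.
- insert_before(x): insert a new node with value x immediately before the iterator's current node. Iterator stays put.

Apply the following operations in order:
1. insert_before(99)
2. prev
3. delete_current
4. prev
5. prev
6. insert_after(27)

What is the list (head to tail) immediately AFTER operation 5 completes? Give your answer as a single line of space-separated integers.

After 1 (insert_before(99)): list=[99, 1, 9, 2, 6, 4, 3] cursor@1
After 2 (prev): list=[99, 1, 9, 2, 6, 4, 3] cursor@99
After 3 (delete_current): list=[1, 9, 2, 6, 4, 3] cursor@1
After 4 (prev): list=[1, 9, 2, 6, 4, 3] cursor@1
After 5 (prev): list=[1, 9, 2, 6, 4, 3] cursor@1

Answer: 1 9 2 6 4 3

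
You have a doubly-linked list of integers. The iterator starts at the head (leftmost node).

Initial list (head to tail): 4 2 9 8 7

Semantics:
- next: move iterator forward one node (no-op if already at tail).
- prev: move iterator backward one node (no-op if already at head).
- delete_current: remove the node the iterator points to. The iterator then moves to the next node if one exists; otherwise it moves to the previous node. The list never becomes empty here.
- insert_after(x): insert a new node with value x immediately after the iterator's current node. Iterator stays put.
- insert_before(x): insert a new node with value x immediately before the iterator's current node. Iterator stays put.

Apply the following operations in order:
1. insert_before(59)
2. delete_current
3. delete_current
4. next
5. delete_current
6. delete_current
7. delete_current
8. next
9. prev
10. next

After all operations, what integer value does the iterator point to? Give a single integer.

After 1 (insert_before(59)): list=[59, 4, 2, 9, 8, 7] cursor@4
After 2 (delete_current): list=[59, 2, 9, 8, 7] cursor@2
After 3 (delete_current): list=[59, 9, 8, 7] cursor@9
After 4 (next): list=[59, 9, 8, 7] cursor@8
After 5 (delete_current): list=[59, 9, 7] cursor@7
After 6 (delete_current): list=[59, 9] cursor@9
After 7 (delete_current): list=[59] cursor@59
After 8 (next): list=[59] cursor@59
After 9 (prev): list=[59] cursor@59
After 10 (next): list=[59] cursor@59

Answer: 59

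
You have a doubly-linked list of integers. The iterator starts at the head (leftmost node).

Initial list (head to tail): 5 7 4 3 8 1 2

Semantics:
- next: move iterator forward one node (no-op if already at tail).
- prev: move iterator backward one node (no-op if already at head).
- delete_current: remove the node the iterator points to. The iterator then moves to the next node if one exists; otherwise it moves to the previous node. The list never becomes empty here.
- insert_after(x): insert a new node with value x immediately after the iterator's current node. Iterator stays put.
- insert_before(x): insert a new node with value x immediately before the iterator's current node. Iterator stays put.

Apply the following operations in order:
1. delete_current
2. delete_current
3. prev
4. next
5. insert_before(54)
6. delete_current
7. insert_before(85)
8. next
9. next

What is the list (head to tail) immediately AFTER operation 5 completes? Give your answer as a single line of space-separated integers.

After 1 (delete_current): list=[7, 4, 3, 8, 1, 2] cursor@7
After 2 (delete_current): list=[4, 3, 8, 1, 2] cursor@4
After 3 (prev): list=[4, 3, 8, 1, 2] cursor@4
After 4 (next): list=[4, 3, 8, 1, 2] cursor@3
After 5 (insert_before(54)): list=[4, 54, 3, 8, 1, 2] cursor@3

Answer: 4 54 3 8 1 2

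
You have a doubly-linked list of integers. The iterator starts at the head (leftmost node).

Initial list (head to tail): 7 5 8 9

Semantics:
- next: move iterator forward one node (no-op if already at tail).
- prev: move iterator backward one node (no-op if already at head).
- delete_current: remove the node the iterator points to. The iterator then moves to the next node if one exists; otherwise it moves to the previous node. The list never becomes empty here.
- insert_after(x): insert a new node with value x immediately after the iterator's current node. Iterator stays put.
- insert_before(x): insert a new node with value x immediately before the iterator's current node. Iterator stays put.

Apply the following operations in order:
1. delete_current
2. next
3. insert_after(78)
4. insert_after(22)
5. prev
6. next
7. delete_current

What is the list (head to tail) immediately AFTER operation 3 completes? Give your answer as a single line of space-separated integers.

Answer: 5 8 78 9

Derivation:
After 1 (delete_current): list=[5, 8, 9] cursor@5
After 2 (next): list=[5, 8, 9] cursor@8
After 3 (insert_after(78)): list=[5, 8, 78, 9] cursor@8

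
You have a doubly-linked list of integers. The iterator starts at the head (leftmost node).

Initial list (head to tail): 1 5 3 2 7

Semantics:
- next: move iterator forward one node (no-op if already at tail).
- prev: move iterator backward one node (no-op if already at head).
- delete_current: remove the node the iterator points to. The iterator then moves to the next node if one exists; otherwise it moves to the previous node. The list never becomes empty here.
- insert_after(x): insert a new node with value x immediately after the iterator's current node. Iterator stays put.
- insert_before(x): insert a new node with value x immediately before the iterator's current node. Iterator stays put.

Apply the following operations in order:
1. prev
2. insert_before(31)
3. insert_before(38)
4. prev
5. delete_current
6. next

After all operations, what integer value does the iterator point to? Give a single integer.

Answer: 5

Derivation:
After 1 (prev): list=[1, 5, 3, 2, 7] cursor@1
After 2 (insert_before(31)): list=[31, 1, 5, 3, 2, 7] cursor@1
After 3 (insert_before(38)): list=[31, 38, 1, 5, 3, 2, 7] cursor@1
After 4 (prev): list=[31, 38, 1, 5, 3, 2, 7] cursor@38
After 5 (delete_current): list=[31, 1, 5, 3, 2, 7] cursor@1
After 6 (next): list=[31, 1, 5, 3, 2, 7] cursor@5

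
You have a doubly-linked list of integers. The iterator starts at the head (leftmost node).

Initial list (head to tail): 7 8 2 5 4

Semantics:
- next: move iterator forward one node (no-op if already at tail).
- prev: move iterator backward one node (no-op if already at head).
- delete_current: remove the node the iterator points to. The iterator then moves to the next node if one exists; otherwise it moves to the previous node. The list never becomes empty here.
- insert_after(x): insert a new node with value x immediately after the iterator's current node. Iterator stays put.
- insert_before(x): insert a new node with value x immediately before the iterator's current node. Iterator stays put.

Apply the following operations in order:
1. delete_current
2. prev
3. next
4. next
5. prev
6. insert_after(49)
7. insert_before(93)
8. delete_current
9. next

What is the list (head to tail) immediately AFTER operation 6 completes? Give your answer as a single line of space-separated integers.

After 1 (delete_current): list=[8, 2, 5, 4] cursor@8
After 2 (prev): list=[8, 2, 5, 4] cursor@8
After 3 (next): list=[8, 2, 5, 4] cursor@2
After 4 (next): list=[8, 2, 5, 4] cursor@5
After 5 (prev): list=[8, 2, 5, 4] cursor@2
After 6 (insert_after(49)): list=[8, 2, 49, 5, 4] cursor@2

Answer: 8 2 49 5 4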